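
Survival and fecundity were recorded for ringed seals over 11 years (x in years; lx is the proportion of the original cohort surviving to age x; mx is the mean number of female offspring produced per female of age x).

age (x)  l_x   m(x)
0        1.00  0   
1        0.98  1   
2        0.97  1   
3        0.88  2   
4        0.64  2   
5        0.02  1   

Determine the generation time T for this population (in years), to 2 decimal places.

lx·mx: 0, 0.98, 0.97, 1.76, 1.28, 0.02 → R0 = 5.01
x·lx·mx: 0, 0.98, 1.94, 5.28, 5.12, 0.1 → Σ = 13.42
T = 13.42 / 5.01 = 2.678643… → 2.68

2.68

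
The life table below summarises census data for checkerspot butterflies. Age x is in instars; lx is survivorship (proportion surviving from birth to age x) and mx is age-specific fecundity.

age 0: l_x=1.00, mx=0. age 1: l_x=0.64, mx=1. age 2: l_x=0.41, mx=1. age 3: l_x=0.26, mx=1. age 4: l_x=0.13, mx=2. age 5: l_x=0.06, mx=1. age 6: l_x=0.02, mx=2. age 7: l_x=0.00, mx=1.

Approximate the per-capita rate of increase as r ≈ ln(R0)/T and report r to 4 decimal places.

0.2242

R0 = Σ lx·mx = 0 + 0.64 + 0.41 + 0.26 + 0.26 + 0.06 + 0.04 + 0 = 1.67
Σ x·lx·mx = 3.82; T = 3.82/1.67 = 2.28743…
r ≈ ln(R0)/T = ln(1.67)/2.28743… = 0.224193… → 0.2242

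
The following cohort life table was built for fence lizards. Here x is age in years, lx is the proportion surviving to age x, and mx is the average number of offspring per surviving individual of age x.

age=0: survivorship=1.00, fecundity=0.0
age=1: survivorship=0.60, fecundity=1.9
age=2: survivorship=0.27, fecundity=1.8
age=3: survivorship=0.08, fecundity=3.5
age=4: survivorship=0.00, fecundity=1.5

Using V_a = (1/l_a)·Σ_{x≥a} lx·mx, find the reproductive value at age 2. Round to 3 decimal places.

lx·mx for x ≥ 2: 0.486, 0.28, 0 → sum = 0.766
V_2 = 0.766 / l_2 = 0.766 / 0.27 = 2.837037… → 2.837

2.837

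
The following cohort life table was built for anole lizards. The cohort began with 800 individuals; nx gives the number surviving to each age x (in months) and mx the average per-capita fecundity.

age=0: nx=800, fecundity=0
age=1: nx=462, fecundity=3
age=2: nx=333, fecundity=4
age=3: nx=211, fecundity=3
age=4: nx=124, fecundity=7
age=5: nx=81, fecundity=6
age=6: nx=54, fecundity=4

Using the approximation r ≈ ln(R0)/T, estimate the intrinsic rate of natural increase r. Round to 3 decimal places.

lx = nx/n0 = nx/800: 1, 0.5775, 0.41625, 0.26375, 0.155, 0.10125, 0.0675
R0 = Σ lx·mx = 0 + 1.7325 + 1.665 + 0.79125 + 1.085 + 0.6075 + 0.27 = 6.15125
Σ x·lx·mx = 16.43375; T = 16.43375/6.15125 = 2.67161…
r ≈ ln(R0)/T = ln(6.15125)/2.67161… = 0.67998… → 0.680

0.680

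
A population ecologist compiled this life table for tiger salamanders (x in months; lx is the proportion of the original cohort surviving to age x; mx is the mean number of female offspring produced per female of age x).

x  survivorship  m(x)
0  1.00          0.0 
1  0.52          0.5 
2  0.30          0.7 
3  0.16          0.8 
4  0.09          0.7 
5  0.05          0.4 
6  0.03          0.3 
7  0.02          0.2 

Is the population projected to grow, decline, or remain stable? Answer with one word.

declining

R0 = Σ lx·mx = 0 + 0.26 + 0.21 + 0.128 + 0.063 + 0.02 + 0.009 + 0.004 = 0.694
R0 < 1, so the population is declining.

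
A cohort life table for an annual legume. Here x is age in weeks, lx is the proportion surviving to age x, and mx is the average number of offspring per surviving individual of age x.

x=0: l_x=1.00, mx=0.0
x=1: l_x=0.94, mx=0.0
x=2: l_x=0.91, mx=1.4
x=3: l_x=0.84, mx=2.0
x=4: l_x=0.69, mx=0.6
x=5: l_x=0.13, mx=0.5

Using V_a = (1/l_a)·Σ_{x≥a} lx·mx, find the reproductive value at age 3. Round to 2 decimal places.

lx·mx for x ≥ 3: 1.68, 0.414, 0.065 → sum = 2.159
V_3 = 2.159 / l_3 = 2.159 / 0.84 = 2.570238… → 2.57

2.57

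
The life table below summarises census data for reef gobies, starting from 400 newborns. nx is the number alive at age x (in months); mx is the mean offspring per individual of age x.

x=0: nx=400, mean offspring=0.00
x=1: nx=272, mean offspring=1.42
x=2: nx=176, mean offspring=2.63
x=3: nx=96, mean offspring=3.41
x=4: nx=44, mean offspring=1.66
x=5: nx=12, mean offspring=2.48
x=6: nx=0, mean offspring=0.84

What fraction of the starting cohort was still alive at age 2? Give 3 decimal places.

l_2 = n_2/n_0 = 176/400 = 0.44 → 0.440

0.440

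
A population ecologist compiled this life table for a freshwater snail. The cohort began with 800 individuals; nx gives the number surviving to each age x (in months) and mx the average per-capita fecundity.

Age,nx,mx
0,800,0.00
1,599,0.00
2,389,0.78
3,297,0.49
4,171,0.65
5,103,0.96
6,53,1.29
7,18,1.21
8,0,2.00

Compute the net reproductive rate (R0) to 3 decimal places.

0.936

lx = nx/n0 = nx/800: 1, 0.74875, 0.48625, 0.37125, 0.21375, 0.12875, 0.06625, 0.0225, 0
lx·mx by age: 0, 0, 0.379275…, 0.181913…, 0.138938…, 0.1236…, 0.085463…, 0.027225, 0
R0 = Σ lx·mx = 0.936413… → 0.936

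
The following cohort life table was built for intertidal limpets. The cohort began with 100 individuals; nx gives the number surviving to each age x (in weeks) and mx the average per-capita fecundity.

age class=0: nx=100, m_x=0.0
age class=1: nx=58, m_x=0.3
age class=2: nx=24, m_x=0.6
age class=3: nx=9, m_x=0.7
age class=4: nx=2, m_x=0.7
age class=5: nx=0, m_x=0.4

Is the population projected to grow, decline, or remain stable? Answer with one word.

lx = nx/n0 = nx/100: 1, 0.58, 0.24, 0.09, 0.02, 0
R0 = Σ lx·mx = 0 + 0.174 + 0.144 + 0.063 + 0.014 + 0 = 0.395
R0 < 1, so the population is declining.

declining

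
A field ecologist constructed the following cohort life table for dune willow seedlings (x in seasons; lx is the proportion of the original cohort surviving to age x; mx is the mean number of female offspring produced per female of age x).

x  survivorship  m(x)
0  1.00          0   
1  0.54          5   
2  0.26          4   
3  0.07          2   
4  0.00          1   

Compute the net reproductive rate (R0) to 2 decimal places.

3.88

lx·mx by age: 0, 2.7, 1.04, 0.14, 0
R0 = Σ lx·mx = 3.88 → 3.88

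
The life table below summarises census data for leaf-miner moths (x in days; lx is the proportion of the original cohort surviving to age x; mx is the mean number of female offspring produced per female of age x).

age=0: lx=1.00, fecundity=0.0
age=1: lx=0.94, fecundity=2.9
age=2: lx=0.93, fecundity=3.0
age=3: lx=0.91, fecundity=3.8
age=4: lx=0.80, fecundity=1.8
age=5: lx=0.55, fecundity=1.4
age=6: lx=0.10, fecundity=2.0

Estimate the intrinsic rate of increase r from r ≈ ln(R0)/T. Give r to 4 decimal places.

R0 = Σ lx·mx = 0 + 2.726 + 2.79 + 3.458 + 1.44 + 0.77 + 0.2 = 11.384
Σ x·lx·mx = 29.49; T = 29.49/11.384 = 2.59048…
r ≈ ln(R0)/T = ln(11.384)/2.59048… = 0.938904… → 0.9389

0.9389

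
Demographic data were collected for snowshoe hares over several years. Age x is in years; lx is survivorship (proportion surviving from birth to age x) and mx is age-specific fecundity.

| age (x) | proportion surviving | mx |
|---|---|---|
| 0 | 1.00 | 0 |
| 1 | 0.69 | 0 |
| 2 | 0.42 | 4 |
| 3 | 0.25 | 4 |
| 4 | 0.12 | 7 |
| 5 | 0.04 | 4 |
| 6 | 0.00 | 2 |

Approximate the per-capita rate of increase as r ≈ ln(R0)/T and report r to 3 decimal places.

0.456

R0 = Σ lx·mx = 0 + 0 + 1.68 + 1 + 0.84 + 0.16 + 0 = 3.68
Σ x·lx·mx = 10.52; T = 10.52/3.68 = 2.8587…
r ≈ ln(R0)/T = ln(3.68)/2.8587… = 0.45577… → 0.456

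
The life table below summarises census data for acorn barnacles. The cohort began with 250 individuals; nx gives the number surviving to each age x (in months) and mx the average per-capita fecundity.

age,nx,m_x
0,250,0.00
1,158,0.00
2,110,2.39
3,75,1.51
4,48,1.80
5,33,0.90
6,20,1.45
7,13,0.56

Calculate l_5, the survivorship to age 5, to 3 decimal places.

0.132

l_5 = n_5/n_0 = 33/250 = 0.132 → 0.132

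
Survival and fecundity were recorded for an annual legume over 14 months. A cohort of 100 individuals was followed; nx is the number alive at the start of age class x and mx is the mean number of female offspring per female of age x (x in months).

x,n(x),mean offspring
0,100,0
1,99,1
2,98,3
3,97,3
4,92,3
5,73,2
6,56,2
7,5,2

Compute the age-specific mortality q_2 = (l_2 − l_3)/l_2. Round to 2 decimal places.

lx = nx/n0 = nx/100: 1, 0.99, 0.98, 0.97, 0.92, 0.73, 0.56, 0.05
q_2 = (l_2 − l_3) / l_2 = (0.98 − 0.97) / 0.98
     = 0.01 / 0.98 = 0.010204… → 0.01

0.01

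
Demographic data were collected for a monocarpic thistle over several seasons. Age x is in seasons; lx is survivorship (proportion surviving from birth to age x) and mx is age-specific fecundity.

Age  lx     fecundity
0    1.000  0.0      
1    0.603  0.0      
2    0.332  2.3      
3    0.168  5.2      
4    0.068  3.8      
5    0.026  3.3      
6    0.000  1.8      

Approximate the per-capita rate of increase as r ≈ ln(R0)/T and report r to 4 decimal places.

0.2415

R0 = Σ lx·mx = 0 + 0 + 0.7636 + 0.8736 + 0.2584 + 0.0858 + 0 = 1.9814
Σ x·lx·mx = 5.6106; T = 5.6106/1.9814 = 2.83163…
r ≈ ln(R0)/T = ln(1.9814)/2.83163… = 0.241487… → 0.2415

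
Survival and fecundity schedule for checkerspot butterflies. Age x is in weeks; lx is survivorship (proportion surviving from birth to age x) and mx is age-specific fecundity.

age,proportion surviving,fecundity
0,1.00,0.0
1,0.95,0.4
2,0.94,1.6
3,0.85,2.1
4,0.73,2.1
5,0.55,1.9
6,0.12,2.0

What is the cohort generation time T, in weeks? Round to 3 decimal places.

lx·mx: 0, 0.38, 1.504, 1.785, 1.533, 1.045, 0.24 → R0 = 6.487
x·lx·mx: 0, 0.38, 3.008, 5.355, 6.132, 5.225, 1.44 → Σ = 21.54
T = 21.54 / 6.487 = 3.320487… → 3.320

3.320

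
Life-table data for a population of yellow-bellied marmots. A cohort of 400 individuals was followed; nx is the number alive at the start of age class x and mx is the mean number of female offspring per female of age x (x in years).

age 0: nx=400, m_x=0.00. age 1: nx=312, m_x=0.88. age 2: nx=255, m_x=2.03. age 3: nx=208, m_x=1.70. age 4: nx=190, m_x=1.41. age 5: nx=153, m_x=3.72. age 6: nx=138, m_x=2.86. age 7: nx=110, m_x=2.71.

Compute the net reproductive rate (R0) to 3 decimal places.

lx = nx/n0 = nx/400: 1, 0.78, 0.6375, 0.52, 0.475, 0.3825, 0.345, 0.275
lx·mx by age: 0, 0.6864, 1.294125, 0.884, 0.66975, 1.4229, 0.9867, 0.74525
R0 = Σ lx·mx = 6.689125 → 6.689

6.689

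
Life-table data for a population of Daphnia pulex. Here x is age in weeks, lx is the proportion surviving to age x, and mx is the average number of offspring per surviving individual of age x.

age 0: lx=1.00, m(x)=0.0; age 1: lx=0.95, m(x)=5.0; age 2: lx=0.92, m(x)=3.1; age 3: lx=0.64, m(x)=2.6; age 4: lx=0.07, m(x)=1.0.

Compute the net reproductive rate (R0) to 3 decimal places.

lx·mx by age: 0, 4.75, 2.852, 1.664, 0.07
R0 = Σ lx·mx = 9.336 → 9.336

9.336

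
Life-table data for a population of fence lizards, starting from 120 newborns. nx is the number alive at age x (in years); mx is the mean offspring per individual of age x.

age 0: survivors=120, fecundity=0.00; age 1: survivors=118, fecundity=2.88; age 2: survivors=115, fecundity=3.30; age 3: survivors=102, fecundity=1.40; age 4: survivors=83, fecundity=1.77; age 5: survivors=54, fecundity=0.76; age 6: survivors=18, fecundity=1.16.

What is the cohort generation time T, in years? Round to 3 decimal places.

2.283

lx = nx/n0 = nx/120: 1, 0.98333…, 0.95833…, 0.85, 0.69167…, 0.45, 0.15
lx·mx: 0, 2.832…, 3.1625…, 1.19, 1.22425…, 0.342, 0.174 → R0 = 8.92475…
x·lx·mx: 0, 2.832…, 6.325…, 3.57, 4.897…, 1.71, 1.044 → Σ = 20.378…
T = 20.378… / 8.92475… = 2.283313… → 2.283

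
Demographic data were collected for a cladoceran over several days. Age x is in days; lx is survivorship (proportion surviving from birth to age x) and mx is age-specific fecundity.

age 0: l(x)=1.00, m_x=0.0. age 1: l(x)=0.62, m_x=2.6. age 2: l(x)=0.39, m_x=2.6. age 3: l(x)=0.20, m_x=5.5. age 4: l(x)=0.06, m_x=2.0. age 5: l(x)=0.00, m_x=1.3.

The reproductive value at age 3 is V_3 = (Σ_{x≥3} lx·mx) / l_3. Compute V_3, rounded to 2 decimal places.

lx·mx for x ≥ 3: 1.1, 0.12, 0 → sum = 1.22
V_3 = 1.22 / l_3 = 1.22 / 0.2 = 6.1 → 6.10

6.10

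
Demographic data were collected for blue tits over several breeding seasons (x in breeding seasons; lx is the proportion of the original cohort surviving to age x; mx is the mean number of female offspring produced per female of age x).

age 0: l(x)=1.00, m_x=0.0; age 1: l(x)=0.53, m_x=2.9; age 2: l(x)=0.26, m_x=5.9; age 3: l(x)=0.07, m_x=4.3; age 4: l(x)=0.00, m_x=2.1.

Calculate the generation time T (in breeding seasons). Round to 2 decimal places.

lx·mx: 0, 1.537, 1.534, 0.301, 0 → R0 = 3.372
x·lx·mx: 0, 1.537, 3.068, 0.903, 0 → Σ = 5.508
T = 5.508 / 3.372 = 1.633452… → 1.63

1.63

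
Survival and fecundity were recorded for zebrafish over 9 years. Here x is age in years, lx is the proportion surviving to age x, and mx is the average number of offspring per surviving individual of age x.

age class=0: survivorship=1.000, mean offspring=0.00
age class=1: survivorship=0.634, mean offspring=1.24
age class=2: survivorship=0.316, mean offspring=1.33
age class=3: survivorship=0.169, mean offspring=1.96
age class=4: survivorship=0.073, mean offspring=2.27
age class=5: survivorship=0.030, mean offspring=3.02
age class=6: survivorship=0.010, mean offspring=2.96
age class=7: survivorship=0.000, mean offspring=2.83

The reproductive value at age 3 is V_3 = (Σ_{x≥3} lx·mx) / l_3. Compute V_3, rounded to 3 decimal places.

3.652

lx·mx for x ≥ 3: 0.33124, 0.16571, 0.0906, 0.0296, 0 → sum = 0.61715
V_3 = 0.61715 / l_3 = 0.61715 / 0.169 = 3.651775… → 3.652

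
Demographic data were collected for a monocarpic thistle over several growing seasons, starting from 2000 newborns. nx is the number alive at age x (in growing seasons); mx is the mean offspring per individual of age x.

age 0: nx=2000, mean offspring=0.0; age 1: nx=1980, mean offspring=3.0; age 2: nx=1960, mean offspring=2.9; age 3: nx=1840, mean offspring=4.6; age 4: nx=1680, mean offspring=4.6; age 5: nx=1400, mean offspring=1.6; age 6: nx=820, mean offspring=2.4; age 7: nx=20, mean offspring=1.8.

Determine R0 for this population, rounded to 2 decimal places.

lx = nx/n0 = nx/2000: 1, 0.99, 0.98, 0.92, 0.84, 0.7, 0.41, 0.01
lx·mx by age: 0, 2.97, 2.842, 4.232, 3.864, 1.12, 0.984, 0.018
R0 = Σ lx·mx = 16.03 → 16.03

16.03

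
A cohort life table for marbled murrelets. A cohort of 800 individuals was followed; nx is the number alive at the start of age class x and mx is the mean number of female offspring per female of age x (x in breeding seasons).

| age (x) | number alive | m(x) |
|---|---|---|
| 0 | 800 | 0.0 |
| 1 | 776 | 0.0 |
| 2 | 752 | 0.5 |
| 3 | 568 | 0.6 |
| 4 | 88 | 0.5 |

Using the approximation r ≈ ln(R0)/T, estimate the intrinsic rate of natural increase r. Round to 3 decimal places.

-0.020

lx = nx/n0 = nx/800: 1, 0.97, 0.94, 0.71, 0.11
R0 = Σ lx·mx = 0 + 0 + 0.47 + 0.426 + 0.055 = 0.951
Σ x·lx·mx = 2.438; T = 2.438/0.951 = 2.56362…
r ≈ ln(R0)/T = ln(0.951)/2.56362… = -0.0196… → -0.020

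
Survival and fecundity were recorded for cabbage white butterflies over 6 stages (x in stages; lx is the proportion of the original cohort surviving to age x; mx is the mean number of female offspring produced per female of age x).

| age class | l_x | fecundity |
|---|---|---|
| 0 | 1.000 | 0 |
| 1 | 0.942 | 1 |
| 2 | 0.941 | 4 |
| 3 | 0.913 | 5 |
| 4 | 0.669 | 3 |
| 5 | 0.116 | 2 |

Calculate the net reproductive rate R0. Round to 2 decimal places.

11.51

lx·mx by age: 0, 0.942, 3.764, 4.565, 2.007, 0.232
R0 = Σ lx·mx = 11.51 → 11.51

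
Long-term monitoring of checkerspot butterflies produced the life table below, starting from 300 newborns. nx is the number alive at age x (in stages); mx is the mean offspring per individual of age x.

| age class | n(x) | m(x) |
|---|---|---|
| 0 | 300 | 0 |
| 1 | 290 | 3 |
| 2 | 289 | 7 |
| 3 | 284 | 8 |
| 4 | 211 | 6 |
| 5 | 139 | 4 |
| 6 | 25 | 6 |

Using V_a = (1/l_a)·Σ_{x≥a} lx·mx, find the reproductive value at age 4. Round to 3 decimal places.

9.346

lx = nx/n0 = nx/300: 1, 0.96667…, 0.96333…, 0.94667…, 0.70333…, 0.46333…, 0.08333…
lx·mx for x ≥ 4: 4.22…, 1.853333…, 0.5… → sum = 6.573333…
V_4 = 6.573333… / l_4 = 6.573333… / 0.703333… = 9.345972… → 9.346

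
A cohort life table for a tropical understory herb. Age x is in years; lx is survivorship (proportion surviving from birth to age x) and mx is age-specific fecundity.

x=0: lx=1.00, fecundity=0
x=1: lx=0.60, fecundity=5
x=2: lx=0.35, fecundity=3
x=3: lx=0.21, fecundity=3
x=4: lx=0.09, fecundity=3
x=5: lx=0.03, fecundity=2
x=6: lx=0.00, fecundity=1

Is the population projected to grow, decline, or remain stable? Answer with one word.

growing

R0 = Σ lx·mx = 0 + 3 + 1.05 + 0.63 + 0.27 + 0.06 + 0 = 5.01
R0 > 1, so the population is growing.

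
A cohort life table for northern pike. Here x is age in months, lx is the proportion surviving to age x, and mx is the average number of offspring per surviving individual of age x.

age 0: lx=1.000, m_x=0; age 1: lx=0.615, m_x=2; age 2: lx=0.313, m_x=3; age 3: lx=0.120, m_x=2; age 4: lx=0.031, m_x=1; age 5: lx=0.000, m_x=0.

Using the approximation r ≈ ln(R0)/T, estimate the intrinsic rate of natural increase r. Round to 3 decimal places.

0.551

R0 = Σ lx·mx = 0 + 1.23 + 0.939 + 0.24 + 0.031 + 0 = 2.44
Σ x·lx·mx = 3.952; T = 3.952/2.44 = 1.61967…
r ≈ ln(R0)/T = ln(2.44)/1.61967… = 0.55073… → 0.551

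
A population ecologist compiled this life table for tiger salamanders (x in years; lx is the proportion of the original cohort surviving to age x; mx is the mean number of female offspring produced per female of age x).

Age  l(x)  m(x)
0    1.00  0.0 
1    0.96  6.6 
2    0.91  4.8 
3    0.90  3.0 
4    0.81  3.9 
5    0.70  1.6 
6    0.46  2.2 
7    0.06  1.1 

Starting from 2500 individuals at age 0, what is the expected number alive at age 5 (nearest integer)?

1750

Expected survivors = N0 · l_5 = 2500 × 0.70 = 1750 → 1750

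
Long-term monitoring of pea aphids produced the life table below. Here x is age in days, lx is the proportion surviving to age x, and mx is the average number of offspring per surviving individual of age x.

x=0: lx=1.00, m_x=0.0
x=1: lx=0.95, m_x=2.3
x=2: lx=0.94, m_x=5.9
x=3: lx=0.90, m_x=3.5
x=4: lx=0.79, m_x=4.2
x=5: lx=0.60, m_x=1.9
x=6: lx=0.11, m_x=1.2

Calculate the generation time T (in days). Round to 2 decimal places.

lx·mx: 0, 2.185, 5.546, 3.15, 3.318, 1.14, 0.132 → R0 = 15.471
x·lx·mx: 0, 2.185, 11.092, 9.45, 13.272, 5.7, 0.792 → Σ = 42.491
T = 42.491 / 15.471 = 2.746493… → 2.75

2.75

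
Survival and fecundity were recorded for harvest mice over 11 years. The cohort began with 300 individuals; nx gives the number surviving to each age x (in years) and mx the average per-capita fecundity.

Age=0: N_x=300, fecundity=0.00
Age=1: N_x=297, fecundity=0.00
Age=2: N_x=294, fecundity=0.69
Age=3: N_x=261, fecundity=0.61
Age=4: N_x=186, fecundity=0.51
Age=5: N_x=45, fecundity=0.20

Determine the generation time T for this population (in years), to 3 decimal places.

lx = nx/n0 = nx/300: 1, 0.99, 0.98, 0.87, 0.62, 0.15
lx·mx: 0, 0, 0.6762, 0.5307, 0.3162, 0.03 → R0 = 1.5531
x·lx·mx: 0, 0, 1.3524, 1.5921, 1.2648, 0.15 → Σ = 4.3593
T = 4.3593 / 1.5531 = 2.806838… → 2.807

2.807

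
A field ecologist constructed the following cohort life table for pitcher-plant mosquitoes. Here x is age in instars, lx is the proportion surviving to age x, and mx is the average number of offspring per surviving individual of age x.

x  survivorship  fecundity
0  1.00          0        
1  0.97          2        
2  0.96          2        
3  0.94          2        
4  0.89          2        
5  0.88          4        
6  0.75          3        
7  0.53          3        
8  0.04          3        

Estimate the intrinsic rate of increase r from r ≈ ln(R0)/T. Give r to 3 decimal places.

R0 = Σ lx·mx = 0 + 1.94 + 1.92 + 1.88 + 1.78 + 3.52 + 2.25 + 1.59 + 0.12 = 15
Σ x·lx·mx = 61.73; T = 61.73/15 = 4.11533…
r ≈ ln(R0)/T = ln(15)/4.11533… = 0.65804… → 0.658

0.658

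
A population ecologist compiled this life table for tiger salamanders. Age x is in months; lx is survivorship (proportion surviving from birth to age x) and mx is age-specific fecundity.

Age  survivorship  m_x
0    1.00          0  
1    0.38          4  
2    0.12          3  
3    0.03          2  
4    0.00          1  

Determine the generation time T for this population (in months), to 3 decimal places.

1.247

lx·mx: 0, 1.52, 0.36, 0.06, 0 → R0 = 1.94
x·lx·mx: 0, 1.52, 0.72, 0.18, 0 → Σ = 2.42
T = 2.42 / 1.94 = 1.247423… → 1.247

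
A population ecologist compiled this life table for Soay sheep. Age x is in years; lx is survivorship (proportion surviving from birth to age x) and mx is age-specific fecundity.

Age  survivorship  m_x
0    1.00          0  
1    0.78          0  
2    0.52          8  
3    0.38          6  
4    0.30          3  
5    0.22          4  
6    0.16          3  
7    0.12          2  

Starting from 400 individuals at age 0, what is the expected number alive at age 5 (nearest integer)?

Expected survivors = N0 · l_5 = 400 × 0.22 = 88 → 88

88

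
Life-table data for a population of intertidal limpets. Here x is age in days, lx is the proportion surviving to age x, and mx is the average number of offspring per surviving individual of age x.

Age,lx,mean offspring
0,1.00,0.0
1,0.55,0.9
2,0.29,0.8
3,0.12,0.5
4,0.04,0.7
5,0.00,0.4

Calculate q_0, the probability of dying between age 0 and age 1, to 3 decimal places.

0.450

q_0 = (l_0 − l_1) / l_0 = (1 − 0.55) / 1
     = 0.45 / 1 = 0.45 → 0.450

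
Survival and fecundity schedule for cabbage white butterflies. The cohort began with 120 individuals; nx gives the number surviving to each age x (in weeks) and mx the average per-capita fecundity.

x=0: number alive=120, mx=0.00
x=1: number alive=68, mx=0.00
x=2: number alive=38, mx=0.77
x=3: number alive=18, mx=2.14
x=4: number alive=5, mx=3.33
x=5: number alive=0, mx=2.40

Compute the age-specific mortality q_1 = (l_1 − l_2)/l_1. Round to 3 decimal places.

lx = nx/n0 = nx/120: 1, 0.56667…, 0.31667…, 0.15, 0.04167…, 0
q_1 = (l_1 − l_2) / l_1 = (0.566667… − 0.316667…) / 0.566667…
     = 0.25… / 0.566667… = 0.441176… → 0.441

0.441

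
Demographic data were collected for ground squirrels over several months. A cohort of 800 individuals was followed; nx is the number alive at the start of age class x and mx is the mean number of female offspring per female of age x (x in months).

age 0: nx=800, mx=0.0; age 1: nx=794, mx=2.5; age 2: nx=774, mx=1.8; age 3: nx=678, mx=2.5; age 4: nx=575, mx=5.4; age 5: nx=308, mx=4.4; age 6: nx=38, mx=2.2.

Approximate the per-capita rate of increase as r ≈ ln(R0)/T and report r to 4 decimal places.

lx = nx/n0 = nx/800: 1, 0.9925, 0.9675, 0.8475, 0.71875, 0.385, 0.0475
R0 = Σ lx·mx = 0 + 2.48125 + 1.7415 + 2.11875 + 3.88125… + 1.694 + 0.1045 = 12.02125
Σ x·lx·mx = 36.9425; T = 36.9425/12.02125 = 3.0731…
r ≈ ln(R0)/T = ln(12.02125)/3.0731… = 0.809175… → 0.8092

0.8092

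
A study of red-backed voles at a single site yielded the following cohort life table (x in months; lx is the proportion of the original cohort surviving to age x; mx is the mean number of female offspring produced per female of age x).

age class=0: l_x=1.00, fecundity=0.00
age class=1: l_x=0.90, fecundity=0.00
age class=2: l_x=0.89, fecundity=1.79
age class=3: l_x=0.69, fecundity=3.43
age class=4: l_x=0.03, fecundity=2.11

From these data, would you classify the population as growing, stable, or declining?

R0 = Σ lx·mx = 0 + 0 + 1.5931 + 2.3667 + 0.0633 = 4.0231
R0 > 1, so the population is growing.

growing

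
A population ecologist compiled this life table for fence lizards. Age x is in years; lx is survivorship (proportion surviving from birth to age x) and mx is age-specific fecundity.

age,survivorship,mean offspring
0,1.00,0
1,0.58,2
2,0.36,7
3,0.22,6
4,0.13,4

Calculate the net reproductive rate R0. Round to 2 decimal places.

lx·mx by age: 0, 1.16, 2.52, 1.32, 0.52
R0 = Σ lx·mx = 5.52 → 5.52

5.52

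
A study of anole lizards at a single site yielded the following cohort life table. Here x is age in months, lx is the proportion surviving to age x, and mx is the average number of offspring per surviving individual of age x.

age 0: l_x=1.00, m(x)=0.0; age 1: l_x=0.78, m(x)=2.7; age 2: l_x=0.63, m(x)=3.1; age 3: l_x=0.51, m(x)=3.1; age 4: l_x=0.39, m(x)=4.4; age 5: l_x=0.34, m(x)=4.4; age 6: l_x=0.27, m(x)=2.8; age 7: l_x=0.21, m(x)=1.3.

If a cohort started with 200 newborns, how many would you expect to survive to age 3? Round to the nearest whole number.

Expected survivors = N0 · l_3 = 200 × 0.51 = 102 → 102

102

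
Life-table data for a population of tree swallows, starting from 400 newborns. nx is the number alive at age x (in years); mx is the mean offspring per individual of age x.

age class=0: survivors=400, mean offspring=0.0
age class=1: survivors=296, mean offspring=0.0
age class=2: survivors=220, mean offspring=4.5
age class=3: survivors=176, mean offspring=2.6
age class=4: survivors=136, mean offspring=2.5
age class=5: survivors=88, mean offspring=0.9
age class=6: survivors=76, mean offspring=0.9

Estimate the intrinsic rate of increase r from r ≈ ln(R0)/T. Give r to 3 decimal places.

0.553

lx = nx/n0 = nx/400: 1, 0.74, 0.55, 0.44, 0.34, 0.22, 0.19
R0 = Σ lx·mx = 0 + 0 + 2.475 + 1.144 + 0.85 + 0.198 + 0.171 = 4.838
Σ x·lx·mx = 13.798; T = 13.798/4.838 = 2.852…
r ≈ ln(R0)/T = ln(4.838)/2.852… = 0.55277… → 0.553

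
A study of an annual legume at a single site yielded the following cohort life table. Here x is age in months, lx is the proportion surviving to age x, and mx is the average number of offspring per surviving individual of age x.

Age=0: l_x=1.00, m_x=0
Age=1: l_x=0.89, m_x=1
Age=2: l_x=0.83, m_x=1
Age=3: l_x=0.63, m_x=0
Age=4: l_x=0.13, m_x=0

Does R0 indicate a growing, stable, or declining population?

R0 = Σ lx·mx = 0 + 0.89 + 0.83 + 0 + 0 = 1.72
R0 > 1, so the population is growing.

growing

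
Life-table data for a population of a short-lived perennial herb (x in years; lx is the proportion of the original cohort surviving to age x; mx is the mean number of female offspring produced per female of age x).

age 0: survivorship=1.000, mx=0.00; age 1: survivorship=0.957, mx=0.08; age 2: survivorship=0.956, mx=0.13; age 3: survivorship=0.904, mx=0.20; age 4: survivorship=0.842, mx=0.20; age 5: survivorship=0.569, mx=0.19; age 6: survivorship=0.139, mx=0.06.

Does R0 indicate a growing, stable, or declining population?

declining

R0 = Σ lx·mx = 0 + 0.07656 + 0.12428 + 0.1808 + 0.1684 + 0.10811 + 0.00834 = 0.66649
R0 < 1, so the population is declining.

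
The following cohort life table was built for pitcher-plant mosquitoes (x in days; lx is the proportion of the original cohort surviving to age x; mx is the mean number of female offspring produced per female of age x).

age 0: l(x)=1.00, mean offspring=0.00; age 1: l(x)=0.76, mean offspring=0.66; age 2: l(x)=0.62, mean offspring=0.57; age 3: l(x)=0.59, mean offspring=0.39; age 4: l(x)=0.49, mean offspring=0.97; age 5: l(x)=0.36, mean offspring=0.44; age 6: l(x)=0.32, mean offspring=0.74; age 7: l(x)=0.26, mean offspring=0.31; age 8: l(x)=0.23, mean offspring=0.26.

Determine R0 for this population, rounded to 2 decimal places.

2.10

lx·mx by age: 0, 0.5016, 0.3534, 0.2301, 0.4753, 0.1584, 0.2368, 0.0806, 0.0598
R0 = Σ lx·mx = 2.096 → 2.10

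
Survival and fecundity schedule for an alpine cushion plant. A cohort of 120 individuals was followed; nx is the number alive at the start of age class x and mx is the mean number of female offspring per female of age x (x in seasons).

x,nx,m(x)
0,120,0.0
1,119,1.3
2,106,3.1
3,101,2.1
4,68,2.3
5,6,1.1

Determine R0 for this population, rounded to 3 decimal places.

lx = nx/n0 = nx/120: 1, 0.99167…, 0.88333…, 0.84167…, 0.56667…, 0.05
lx·mx by age: 0, 1.289167…, 2.738333…, 1.7675…, 1.303333…, 0.055
R0 = Σ lx·mx = 7.153333… → 7.153

7.153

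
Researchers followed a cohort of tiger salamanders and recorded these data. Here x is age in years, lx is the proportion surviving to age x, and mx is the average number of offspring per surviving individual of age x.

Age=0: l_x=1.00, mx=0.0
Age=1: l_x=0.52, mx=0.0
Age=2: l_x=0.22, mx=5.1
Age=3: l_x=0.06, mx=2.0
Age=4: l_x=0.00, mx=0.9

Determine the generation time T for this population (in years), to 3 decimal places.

lx·mx: 0, 0, 1.122, 0.12, 0 → R0 = 1.242
x·lx·mx: 0, 0, 2.244, 0.36, 0 → Σ = 2.604
T = 2.604 / 1.242 = 2.096618… → 2.097

2.097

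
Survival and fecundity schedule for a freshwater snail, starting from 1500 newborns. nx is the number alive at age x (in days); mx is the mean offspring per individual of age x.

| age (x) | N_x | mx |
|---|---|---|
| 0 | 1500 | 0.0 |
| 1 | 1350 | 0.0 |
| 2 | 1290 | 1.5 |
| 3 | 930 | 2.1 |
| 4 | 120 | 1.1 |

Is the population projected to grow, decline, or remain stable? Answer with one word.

growing

lx = nx/n0 = nx/1500: 1, 0.9, 0.86, 0.62, 0.08
R0 = Σ lx·mx = 0 + 0 + 1.29 + 1.302 + 0.088 = 2.68
R0 > 1, so the population is growing.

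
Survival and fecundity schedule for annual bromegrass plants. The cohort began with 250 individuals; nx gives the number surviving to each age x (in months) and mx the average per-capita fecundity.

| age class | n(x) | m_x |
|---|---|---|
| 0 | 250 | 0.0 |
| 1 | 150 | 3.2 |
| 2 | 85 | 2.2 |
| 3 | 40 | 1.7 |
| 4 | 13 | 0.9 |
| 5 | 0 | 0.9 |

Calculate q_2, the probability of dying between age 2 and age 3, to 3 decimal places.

0.529

lx = nx/n0 = nx/250: 1, 0.6, 0.34, 0.16, 0.052, 0
q_2 = (l_2 − l_3) / l_2 = (0.34 − 0.16) / 0.34
     = 0.18 / 0.34 = 0.529412… → 0.529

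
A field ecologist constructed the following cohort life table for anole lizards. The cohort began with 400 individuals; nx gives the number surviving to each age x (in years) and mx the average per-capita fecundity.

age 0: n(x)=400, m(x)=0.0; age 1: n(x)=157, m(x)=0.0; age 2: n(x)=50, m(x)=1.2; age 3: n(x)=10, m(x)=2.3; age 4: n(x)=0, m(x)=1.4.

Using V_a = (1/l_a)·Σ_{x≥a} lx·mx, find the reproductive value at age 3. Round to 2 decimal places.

2.30

lx = nx/n0 = nx/400: 1, 0.3925, 0.125, 0.025, 0
lx·mx for x ≥ 3: 0.0575, 0 → sum = 0.0575
V_3 = 0.0575 / l_3 = 0.0575 / 0.025 = 2.3 → 2.30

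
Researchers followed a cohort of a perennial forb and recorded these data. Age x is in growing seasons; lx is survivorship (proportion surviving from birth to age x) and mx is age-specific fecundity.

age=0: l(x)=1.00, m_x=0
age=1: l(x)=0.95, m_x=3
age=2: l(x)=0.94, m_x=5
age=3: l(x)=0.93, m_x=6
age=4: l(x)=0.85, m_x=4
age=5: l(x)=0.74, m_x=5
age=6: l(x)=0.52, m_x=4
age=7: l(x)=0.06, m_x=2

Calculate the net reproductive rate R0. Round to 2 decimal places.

22.43

lx·mx by age: 0, 2.85, 4.7, 5.58, 3.4, 3.7, 2.08, 0.12
R0 = Σ lx·mx = 22.43 → 22.43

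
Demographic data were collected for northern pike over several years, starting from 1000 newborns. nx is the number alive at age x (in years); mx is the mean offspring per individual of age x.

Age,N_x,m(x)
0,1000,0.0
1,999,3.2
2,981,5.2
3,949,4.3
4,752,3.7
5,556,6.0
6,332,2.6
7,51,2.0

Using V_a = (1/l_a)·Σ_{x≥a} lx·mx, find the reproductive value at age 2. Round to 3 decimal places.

16.581

lx = nx/n0 = nx/1000: 1, 0.999, 0.981, 0.949, 0.752, 0.556, 0.332, 0.051
lx·mx for x ≥ 2: 5.1012, 4.0807, 2.7824, 3.336, 0.8632, 0.102 → sum = 16.2655
V_2 = 16.2655 / l_2 = 16.2655 / 0.981 = 16.58053… → 16.581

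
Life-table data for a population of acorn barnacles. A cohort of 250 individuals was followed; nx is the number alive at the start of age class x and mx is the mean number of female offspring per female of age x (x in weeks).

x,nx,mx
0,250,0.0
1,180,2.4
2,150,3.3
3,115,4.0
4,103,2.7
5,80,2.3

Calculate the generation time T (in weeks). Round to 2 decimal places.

lx = nx/n0 = nx/250: 1, 0.72, 0.6, 0.46, 0.412, 0.32
lx·mx: 0, 1.728, 1.98, 1.84, 1.1124, 0.736 → R0 = 7.3964
x·lx·mx: 0, 1.728, 3.96, 5.52, 4.4496, 3.68 → Σ = 19.3376
T = 19.3376 / 7.3964 = 2.614461… → 2.61

2.61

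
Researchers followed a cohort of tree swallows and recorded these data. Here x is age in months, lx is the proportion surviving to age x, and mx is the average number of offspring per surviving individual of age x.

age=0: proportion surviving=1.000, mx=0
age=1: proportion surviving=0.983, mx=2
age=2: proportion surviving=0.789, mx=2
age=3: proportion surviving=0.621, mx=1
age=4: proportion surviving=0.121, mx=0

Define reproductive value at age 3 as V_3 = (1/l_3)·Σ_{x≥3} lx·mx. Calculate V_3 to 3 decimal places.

lx·mx for x ≥ 3: 0.621, 0 → sum = 0.621
V_3 = 0.621 / l_3 = 0.621 / 0.621 = 1 → 1.000

1.000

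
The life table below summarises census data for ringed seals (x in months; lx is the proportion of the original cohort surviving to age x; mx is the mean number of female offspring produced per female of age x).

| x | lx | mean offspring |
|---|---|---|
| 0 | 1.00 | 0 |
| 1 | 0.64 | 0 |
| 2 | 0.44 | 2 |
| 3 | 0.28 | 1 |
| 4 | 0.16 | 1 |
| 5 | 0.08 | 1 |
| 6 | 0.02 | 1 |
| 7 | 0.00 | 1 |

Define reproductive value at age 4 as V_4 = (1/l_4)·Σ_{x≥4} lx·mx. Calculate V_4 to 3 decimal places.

lx·mx for x ≥ 4: 0.16, 0.08, 0.02, 0 → sum = 0.26
V_4 = 0.26 / l_4 = 0.26 / 0.16 = 1.625 → 1.625

1.625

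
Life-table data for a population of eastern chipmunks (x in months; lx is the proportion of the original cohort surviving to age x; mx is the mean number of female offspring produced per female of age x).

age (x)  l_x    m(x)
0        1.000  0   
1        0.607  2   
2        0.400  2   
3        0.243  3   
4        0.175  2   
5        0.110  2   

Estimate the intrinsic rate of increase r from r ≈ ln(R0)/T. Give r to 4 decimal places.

0.5291

R0 = Σ lx·mx = 0 + 1.214 + 0.8 + 0.729 + 0.35 + 0.22 = 3.313
Σ x·lx·mx = 7.501; T = 7.501/3.313 = 2.26411…
r ≈ ln(R0)/T = ln(3.313)/2.26411… = 0.529062… → 0.5291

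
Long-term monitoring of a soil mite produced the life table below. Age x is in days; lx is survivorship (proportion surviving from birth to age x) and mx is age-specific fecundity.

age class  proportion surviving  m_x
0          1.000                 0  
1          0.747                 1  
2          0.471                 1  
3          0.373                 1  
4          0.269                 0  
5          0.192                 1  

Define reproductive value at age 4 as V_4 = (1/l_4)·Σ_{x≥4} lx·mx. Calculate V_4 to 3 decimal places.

0.714

lx·mx for x ≥ 4: 0, 0.192 → sum = 0.192
V_4 = 0.192 / l_4 = 0.192 / 0.269 = 0.713755… → 0.714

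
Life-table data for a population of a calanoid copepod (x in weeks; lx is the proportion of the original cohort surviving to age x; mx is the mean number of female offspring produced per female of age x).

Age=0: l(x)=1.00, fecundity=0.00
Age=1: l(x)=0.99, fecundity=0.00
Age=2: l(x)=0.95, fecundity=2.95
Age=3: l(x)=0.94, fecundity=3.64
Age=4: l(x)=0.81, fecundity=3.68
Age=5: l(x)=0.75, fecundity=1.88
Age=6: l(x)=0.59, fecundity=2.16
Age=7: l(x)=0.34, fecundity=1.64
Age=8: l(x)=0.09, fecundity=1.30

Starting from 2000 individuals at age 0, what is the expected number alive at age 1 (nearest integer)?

1980

Expected survivors = N0 · l_1 = 2000 × 0.99 = 1980 → 1980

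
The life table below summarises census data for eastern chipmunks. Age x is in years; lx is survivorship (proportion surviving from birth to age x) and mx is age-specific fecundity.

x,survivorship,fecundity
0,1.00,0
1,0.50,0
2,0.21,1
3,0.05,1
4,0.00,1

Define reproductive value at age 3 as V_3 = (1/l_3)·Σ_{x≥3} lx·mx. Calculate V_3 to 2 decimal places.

1.00

lx·mx for x ≥ 3: 0.05, 0 → sum = 0.05
V_3 = 0.05 / l_3 = 0.05 / 0.05 = 1 → 1.00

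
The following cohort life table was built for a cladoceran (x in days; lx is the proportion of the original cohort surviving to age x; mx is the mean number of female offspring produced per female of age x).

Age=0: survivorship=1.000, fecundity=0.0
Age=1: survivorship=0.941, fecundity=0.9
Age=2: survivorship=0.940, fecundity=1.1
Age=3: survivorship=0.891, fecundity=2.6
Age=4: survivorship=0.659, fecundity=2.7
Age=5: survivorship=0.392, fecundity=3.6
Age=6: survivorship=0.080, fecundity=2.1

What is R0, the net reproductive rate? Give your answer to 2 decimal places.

lx·mx by age: 0, 0.8469, 1.034, 2.3166, 1.7793, 1.4112, 0.168
R0 = Σ lx·mx = 7.556 → 7.56

7.56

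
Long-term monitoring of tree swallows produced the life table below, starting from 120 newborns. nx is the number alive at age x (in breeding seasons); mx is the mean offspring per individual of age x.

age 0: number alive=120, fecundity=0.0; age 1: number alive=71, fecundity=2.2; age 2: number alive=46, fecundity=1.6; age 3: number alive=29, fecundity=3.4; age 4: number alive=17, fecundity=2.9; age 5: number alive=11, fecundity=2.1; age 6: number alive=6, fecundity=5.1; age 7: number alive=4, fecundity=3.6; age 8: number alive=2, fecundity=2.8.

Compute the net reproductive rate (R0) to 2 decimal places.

lx = nx/n0 = nx/120: 1, 0.59167…, 0.38333…, 0.24167…, 0.14167…, 0.09167…, 0.05, 0.03333…, 0.01667…
lx·mx by age: 0, 1.301667…, 0.613333…, 0.821667…, 0.410833…, 0.1925…, 0.255, 0.12…, 0.046667…
R0 = Σ lx·mx = 3.761667… → 3.76

3.76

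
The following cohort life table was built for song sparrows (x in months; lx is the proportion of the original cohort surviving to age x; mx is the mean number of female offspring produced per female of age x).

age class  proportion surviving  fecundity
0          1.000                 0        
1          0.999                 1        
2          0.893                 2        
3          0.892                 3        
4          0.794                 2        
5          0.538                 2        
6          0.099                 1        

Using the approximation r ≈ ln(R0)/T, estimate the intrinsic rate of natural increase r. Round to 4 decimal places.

0.6952

R0 = Σ lx·mx = 0 + 0.999 + 1.786 + 2.676 + 1.588 + 1.076 + 0.099 = 8.224
Σ x·lx·mx = 24.925; T = 24.925/8.224 = 3.03076…
r ≈ ln(R0)/T = ln(8.224)/3.03076… = 0.695223… → 0.6952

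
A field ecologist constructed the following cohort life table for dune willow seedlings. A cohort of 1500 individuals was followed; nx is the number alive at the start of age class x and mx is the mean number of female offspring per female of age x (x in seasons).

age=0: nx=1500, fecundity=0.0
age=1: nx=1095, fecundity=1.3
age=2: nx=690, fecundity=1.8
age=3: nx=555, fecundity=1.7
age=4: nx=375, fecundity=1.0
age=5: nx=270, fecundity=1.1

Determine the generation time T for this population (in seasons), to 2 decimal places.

2.27

lx = nx/n0 = nx/1500: 1, 0.73, 0.46, 0.37, 0.25, 0.18
lx·mx: 0, 0.949, 0.828, 0.629, 0.25, 0.198 → R0 = 2.854
x·lx·mx: 0, 0.949, 1.656, 1.887, 1, 0.99 → Σ = 6.482
T = 6.482 / 2.854 = 2.271198… → 2.27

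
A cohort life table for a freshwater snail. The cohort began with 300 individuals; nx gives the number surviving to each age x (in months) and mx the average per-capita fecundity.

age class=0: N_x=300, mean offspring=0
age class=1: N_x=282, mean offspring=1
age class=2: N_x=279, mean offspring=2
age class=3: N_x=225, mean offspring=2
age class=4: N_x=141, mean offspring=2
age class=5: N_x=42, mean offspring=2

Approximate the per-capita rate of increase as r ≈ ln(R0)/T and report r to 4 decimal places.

0.6585

lx = nx/n0 = nx/300: 1, 0.94, 0.93, 0.75, 0.47, 0.14
R0 = Σ lx·mx = 0 + 0.94 + 1.86 + 1.5 + 0.94 + 0.28 = 5.52
Σ x·lx·mx = 14.32; T = 14.32/5.52 = 2.5942…
r ≈ ln(R0)/T = ln(5.52)/2.5942… = 0.658537… → 0.6585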